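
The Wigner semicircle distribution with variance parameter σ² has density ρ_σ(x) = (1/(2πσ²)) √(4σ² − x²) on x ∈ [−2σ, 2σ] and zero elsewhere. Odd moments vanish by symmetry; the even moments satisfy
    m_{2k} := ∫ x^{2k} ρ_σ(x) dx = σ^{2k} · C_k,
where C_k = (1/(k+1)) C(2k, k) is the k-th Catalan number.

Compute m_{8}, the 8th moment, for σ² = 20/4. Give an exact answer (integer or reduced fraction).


By the scaled semicircle moment identity, m_{2k} = σ^{2k} · C_k with k = 4.
C_4 = (1/(k+1)) · C(2k, k) = (1/5) · C(8, 4) = (1/5) · 70 = 14.
σ^{2k} = (σ²)^k = (20/4)^4 = 625.

Therefore m_{8} = σ^{8} · C_4 = 625 · 14 = 8750.


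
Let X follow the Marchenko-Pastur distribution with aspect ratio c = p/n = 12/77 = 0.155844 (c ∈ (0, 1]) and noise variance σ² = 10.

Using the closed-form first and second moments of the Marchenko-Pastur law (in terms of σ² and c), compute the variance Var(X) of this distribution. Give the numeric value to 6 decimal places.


Recall the MP moments m_1 = E[X] = σ² and m_2 = E[X²] = σ⁴ (1 + c).
m_1 = E[X] = σ² = 10, so m_1² = 100.
m_2 = E[X²] = σ⁴ (1 + c) = 100 · (1 + 0.155844) = 100 · 1.155844 = 115.584416.
(Note m_2 − m_1² simplifies to c · σ⁴ = 0.155844 · 100.)

Var(X) = m_2 − m_1² = 115.584416 − 100 = 15.584416.


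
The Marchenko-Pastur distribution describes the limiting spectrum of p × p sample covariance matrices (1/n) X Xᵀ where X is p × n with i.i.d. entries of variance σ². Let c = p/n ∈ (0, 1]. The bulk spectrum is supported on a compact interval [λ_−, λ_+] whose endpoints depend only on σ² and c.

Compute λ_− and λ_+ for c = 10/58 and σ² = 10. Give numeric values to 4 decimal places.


c = 10/58 = 0.172414; √c = 0.415227.
λ_− = σ² (1 − √c)² = 10 · (1 − 0.415227)² = 10 · (0.584773)² = 3.419590.
λ_+ = σ² (1 + √c)² = 10 · (1 + 0.415227)² = 10 · (1.415227)² = 20.028686.

Rounded to 4 decimal places: λ_− ≈ 3.4196, λ_+ ≈ 20.0287.


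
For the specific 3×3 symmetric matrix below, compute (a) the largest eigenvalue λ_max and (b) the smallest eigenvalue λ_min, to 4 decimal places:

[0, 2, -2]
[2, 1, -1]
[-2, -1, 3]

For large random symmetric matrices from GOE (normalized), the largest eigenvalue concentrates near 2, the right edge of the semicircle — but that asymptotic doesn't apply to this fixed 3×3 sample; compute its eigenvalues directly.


Since M is real symmetric, all three eigenvalues are real; they are the roots of det(λI − M) = λ³ − (tr M) λ² + s λ − det M, where s is the sum of the principal 2×2 minors.
tr M = 0 + 1 + 3 = 4.
s = (0·1 − 2²) + (0·3 − (-2)²) + (1·3 − (-1)²) = -4 + (-4) + 2 = -6.
det M (expand along row 1) = 0·2 − 2·4 + (-2)·0 = -8.
Characteristic polynomial: λ³ − 4λ² − 6λ + 8 = 0.
Substitute λ = y + (tr M)/3 = y + 1.333333 to remove the quadratic term: y³ + p·y + q = 0 with p = s − (tr M)²/3 = -11.333333 and q = −2(tr M)³/27 + (tr M)·s/3 − det M = -4.740741.
Three real roots ⇒ use the trigonometric (Viète) form: r = 2√(−p/3) = 3.887301, φ = arccos(3q/(p·r)) = arccos(0.322821) = 1.242088 rad.
y_k = r·cos(φ/3 − 2πk/3) for k = 0, 1, 2 gives y = 3.558853, -0.425078, -3.133775.
λ_k = y_k + 1.333333 gives λ = 4.8922, 0.9083, -1.8004 (check: the sum is 4.0000 = tr M).

Hence λ_max = 4.8922 and λ_min = -1.8004.


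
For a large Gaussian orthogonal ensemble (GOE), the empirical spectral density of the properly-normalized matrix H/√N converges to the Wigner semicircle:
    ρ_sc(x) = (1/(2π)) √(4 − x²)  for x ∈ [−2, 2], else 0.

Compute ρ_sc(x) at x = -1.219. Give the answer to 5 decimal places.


ρ_sc(x) = (1/(2π)) √(4 − x²). With x = -1.219:
  4 − x² = 4 − (-1.219)² = 4 − 1.485961 = 2.514039.
  √(4 − x²) = 1.585572.
  1/(2π) = 0.159155.
  ρ_sc(-1.219) = 0.159155 · 1.585572 = 0.252352.

Rounded to 5 decimal places: ρ_sc(-1.219) ≈ 0.25235.


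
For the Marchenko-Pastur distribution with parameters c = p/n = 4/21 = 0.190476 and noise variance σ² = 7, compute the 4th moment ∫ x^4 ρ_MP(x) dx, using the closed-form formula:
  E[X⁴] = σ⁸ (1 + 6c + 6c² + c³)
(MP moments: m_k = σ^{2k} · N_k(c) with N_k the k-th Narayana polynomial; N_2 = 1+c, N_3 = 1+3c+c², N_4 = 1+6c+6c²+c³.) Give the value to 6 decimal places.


E[X⁴] = σ⁸ (1 + 6c + 6c² + c³) (fourth MP moment). With σ² = 7 (so σ⁸ = 2401) and c = 4/21 = 0.190476: E[X⁴] = 2401 · (1 + 6·0.190476 + 6·(0.190476)² + (0.190476)³) = 2401 · 2.367455.

So E[X^4] = 5684.259259.


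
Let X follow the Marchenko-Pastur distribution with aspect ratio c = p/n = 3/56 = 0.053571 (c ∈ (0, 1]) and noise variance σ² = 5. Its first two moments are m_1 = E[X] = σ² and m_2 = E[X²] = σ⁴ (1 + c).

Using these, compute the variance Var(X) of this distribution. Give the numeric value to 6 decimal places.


m_1 = E[X] = σ² = 5, so m_1² = 25.
m_2 = E[X²] = σ⁴ (1 + c) = 25 · (1 + 0.053571) = 25 · 1.053571 = 26.339286.
(Note m_2 − m_1² simplifies to c · σ⁴ = 0.053571 · 25.)

Var(X) = m_2 − m_1² = 26.339286 − 25 = 1.339286.


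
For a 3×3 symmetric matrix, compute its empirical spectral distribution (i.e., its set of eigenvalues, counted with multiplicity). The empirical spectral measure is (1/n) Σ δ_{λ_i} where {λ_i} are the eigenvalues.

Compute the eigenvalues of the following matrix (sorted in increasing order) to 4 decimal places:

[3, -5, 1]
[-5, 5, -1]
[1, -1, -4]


Since M is real symmetric, all three eigenvalues are real; they are the roots of det(λI − M) = λ³ − (tr M) λ² + s λ − det M, where s is the sum of the principal 2×2 minors.
tr M = 3 + 5 + (-4) = 4.
s = (3·5 − (-5)²) + (3·(-4) − 1²) + (5·(-4) − (-1)²) = -10 + (-13) + (-21) = -44.
det M (expand along row 1) = 3·(-21) − (-5)·21 + 1·0 = 42.
Characteristic polynomial: λ³ − 4λ² − 44λ − 42 = 0.
Substitute λ = y + (tr M)/3 = y + 1.333333 to remove the quadratic term: y³ + p·y + q = 0 with p = s − (tr M)²/3 = -49.333333 and q = −2(tr M)³/27 + (tr M)·s/3 − det M = -105.407407.
Three real roots ⇒ use the trigonometric (Viète) form: r = 2√(−p/3) = 8.110350, φ = arccos(3q/(p·r)) = arccos(0.790337) = 0.659437 rad.
y_k = r·cos(φ/3 − 2πk/3) for k = 0, 1, 2 gives y = 7.915202, -2.426092, -5.489110.
λ_k = y_k + 1.333333 gives λ = 9.2485, -1.0928, -4.1558 (check: the sum is 4.0000 = tr M).

Eigenvalues sorted in increasing order: [-4.1558, -1.0928, 9.2485].


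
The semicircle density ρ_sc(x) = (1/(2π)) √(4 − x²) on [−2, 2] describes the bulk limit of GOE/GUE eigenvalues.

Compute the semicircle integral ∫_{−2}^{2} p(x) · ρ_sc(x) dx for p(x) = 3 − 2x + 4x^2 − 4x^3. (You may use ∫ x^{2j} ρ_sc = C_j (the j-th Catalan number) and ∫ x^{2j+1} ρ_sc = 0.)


Write p(x) = Σ a_i x^i, split into monomials and integrate each against ρ_sc separately.
Using ∫ x^{2j} ρ_sc = C_j = (1/(j+1)) C(2j, j) (Catalan numbers) and ∫ x^{2j+1} ρ_sc = 0 (odd monomials vanish by symmetry):
  i = 0 (even): a_0 · C_{0} = 3 · 1 = 3
  i = 1 (odd): ∫ x^1 ρ_sc = 0 (vanishes)
  i = 2 (even): a_2 · C_{1} = 4 · 1 = 4
  i = 3 (odd): ∫ x^3 ρ_sc = 0 (vanishes)

Summing the contributions: ∫_{−2}^{2} p(x) ρ_sc(x) dx = 3 + 4 = 7.


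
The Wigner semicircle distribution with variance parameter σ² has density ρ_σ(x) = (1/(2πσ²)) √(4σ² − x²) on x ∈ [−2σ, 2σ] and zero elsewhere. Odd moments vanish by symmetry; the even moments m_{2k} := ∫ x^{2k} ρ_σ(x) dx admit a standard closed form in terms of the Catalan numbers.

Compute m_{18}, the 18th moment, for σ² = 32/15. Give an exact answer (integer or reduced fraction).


By the scaled semicircle moment identity, m_{2k} = σ^{2k} · C_k with k = 9.
C_9 = (1/(k+1)) · C(2k, k) = (1/10) · C(18, 9) = (1/10) · 48620 = 4862.
σ^{2k} = (σ²)^k = (32/15)^9 = 35184372088832/38443359375.

Therefore m_{18} = σ^{18} · C_9 = (35184372088832/38443359375) · 4862 = 171066417095901184/38443359375.


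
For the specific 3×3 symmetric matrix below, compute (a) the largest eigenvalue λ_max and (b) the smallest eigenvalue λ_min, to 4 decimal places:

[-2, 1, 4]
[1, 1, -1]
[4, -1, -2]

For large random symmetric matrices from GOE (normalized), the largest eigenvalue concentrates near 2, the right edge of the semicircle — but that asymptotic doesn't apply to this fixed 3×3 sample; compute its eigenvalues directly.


Since M is real symmetric, all three eigenvalues are real; they are the roots of det(λI − M) = λ³ − (tr M) λ² + s λ − det M, where s is the sum of the principal 2×2 minors.
tr M = -2 + 1 + (-2) = -3.
s = ((-2)·1 − 1²) + ((-2)·(-2) − 4²) + (1·(-2) − (-1)²) = -3 + (-12) + (-3) = -18.
det M (expand along row 1) = (-2)·(-3) − 1·2 + 4·(-5) = -16.
Characteristic polynomial: λ³ + 3λ² − 18λ + 16 = 0.
Substitute λ = y + (tr M)/3 = y − 1.000000 to remove the quadratic term: y³ + p·y + q = 0 with p = s − (tr M)²/3 = -21.000000 and q = −2(tr M)³/27 + (tr M)·s/3 − det M = 36.000000.
Three real roots ⇒ use the trigonometric (Viète) form: r = 2√(−p/3) = 5.291503, φ = arccos(3q/(p·r)) = arccos(-0.971909) = 2.904005 rad.
y_k = r·cos(φ/3 − 2πk/3) for k = 0, 1, 2 gives y = 3.000000, 2.274917, -5.274917.
λ_k = y_k − 1.000000 gives λ = 2.0000, 1.2749, -6.2749 (check: the sum is -3.0000 = tr M).

Hence λ_max = 2.0000 and λ_min = -6.2749.


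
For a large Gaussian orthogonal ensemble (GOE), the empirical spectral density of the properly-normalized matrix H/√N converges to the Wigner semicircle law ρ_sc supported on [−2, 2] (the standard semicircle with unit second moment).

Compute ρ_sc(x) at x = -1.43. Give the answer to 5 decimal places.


ρ_sc(x) = (1/(2π)) √(4 − x²). With x = -1.43:
  4 − x² = 4 − (-1.43)² = 4 − 2.044900 = 1.955100.
  √(4 − x²) = 1.398249.
  1/(2π) = 0.159155.
  ρ_sc(-1.43) = 0.159155 · 1.398249 = 0.222538.

Rounded to 5 decimal places: ρ_sc(-1.43) ≈ 0.22254.


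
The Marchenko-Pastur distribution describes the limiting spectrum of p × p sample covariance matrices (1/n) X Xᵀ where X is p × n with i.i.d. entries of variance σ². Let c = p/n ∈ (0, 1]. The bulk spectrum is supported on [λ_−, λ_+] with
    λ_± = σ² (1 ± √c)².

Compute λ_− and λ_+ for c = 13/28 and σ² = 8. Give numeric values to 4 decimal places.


c = 13/28 = 0.464286; √c = 0.681385.
λ_− = σ² (1 − √c)² = 8 · (1 − 0.681385)² = 8 · (0.318615)² = 0.812123.
λ_+ = σ² (1 + √c)² = 8 · (1 + 0.681385)² = 8 · (1.681385)² = 22.616448.

Rounded to 4 decimal places: λ_− ≈ 0.8121, λ_+ ≈ 22.6164.


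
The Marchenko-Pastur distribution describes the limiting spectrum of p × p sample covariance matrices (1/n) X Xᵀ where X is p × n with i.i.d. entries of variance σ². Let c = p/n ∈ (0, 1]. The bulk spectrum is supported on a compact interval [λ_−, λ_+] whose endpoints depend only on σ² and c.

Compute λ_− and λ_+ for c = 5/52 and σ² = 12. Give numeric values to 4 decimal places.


c = 5/52 = 0.096154; √c = 0.310087.
λ_− = σ² (1 − √c)² = 12 · (1 − 0.310087)² = 12 · (0.689913)² = 5.711762.
λ_+ = σ² (1 + √c)² = 12 · (1 + 0.310087)² = 12 · (1.310087)² = 20.595930.

Rounded to 4 decimal places: λ_− ≈ 5.7118, λ_+ ≈ 20.5959.


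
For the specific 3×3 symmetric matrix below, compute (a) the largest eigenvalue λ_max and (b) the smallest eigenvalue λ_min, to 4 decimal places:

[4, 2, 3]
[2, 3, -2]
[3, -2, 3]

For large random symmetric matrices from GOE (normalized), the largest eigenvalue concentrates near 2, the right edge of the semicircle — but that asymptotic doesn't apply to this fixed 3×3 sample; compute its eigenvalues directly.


Since M is real symmetric, all three eigenvalues are real; they are the roots of det(λI − M) = λ³ − (tr M) λ² + s λ − det M, where s is the sum of the principal 2×2 minors.
tr M = 4 + 3 + 3 = 10.
s = (4·3 − 2²) + (4·3 − 3²) + (3·3 − (-2)²) = 8 + 3 + 5 = 16.
det M (expand along row 1) = 4·5 − 2·12 + 3·(-13) = -43.
Characteristic polynomial: λ³ − 10λ² + 16λ + 43 = 0.
Substitute λ = y + (tr M)/3 = y + 3.333333 to remove the quadratic term: y³ + p·y + q = 0 with p = s − (tr M)²/3 = -17.333333 and q = −2(tr M)³/27 + (tr M)·s/3 − det M = 22.259259.
Three real roots ⇒ use the trigonometric (Viète) form: r = 2√(−p/3) = 4.807402, φ = arccos(3q/(p·r)) = arccos(-0.801382) = 2.500398 rad.
y_k = r·cos(φ/3 − 2πk/3) for k = 0, 1, 2 gives y = 3.232084, 1.465932, -4.698015.
λ_k = y_k + 3.333333 gives λ = 6.5654, 4.7993, -1.3647 (check: the sum is 10.0000 = tr M).

Hence λ_max = 6.5654 and λ_min = -1.3647.


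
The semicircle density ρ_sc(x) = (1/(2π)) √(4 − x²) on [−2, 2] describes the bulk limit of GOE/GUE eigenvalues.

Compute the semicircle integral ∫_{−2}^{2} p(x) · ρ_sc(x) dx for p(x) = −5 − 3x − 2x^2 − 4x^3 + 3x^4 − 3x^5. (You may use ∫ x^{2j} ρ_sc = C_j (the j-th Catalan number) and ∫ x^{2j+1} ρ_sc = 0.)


Write p(x) = Σ a_i x^i, split into monomials and integrate each against ρ_sc separately.
Using ∫ x^{2j} ρ_sc = C_j = (1/(j+1)) C(2j, j) (Catalan numbers) and ∫ x^{2j+1} ρ_sc = 0 (odd monomials vanish by symmetry):
  i = 0 (even): a_0 · C_{0} = -5 · 1 = -5
  i = 1 (odd): ∫ x^1 ρ_sc = 0 (vanishes)
  i = 2 (even): a_2 · C_{1} = -2 · 1 = -2
  i = 3 (odd): ∫ x^3 ρ_sc = 0 (vanishes)
  i = 4 (even): a_4 · C_{2} = 3 · 2 = 6
  i = 5 (odd): ∫ x^5 ρ_sc = 0 (vanishes)

Summing the contributions: ∫_{−2}^{2} p(x) ρ_sc(x) dx = (-5) + (-2) + 6 = -1.


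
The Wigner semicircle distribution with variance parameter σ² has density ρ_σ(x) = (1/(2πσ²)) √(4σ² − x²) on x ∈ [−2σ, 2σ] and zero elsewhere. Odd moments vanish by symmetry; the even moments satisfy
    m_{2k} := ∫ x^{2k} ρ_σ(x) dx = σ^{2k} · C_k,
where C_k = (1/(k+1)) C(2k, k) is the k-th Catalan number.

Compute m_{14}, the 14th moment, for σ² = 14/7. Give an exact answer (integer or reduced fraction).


By the scaled semicircle moment identity, m_{2k} = σ^{2k} · C_k with k = 7.
C_7 = (1/(k+1)) · C(2k, k) = (1/8) · C(14, 7) = (1/8) · 3432 = 429.
σ^{2k} = (σ²)^k = (14/7)^7 = 128.

Therefore m_{14} = σ^{14} · C_7 = 128 · 429 = 54912.


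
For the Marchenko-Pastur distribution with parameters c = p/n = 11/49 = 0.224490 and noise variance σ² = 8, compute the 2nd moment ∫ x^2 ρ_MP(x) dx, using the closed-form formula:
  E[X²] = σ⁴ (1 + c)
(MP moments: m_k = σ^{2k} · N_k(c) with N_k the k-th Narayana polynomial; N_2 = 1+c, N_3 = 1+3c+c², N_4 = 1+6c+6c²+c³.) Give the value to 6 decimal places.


E[X²] = σ⁴ (1 + c) (second MP moment). With σ² = 8 (so σ⁴ = 64) and c = 11/49 = 0.224490: E[X²] = 64 · (1 + 0.224490) = 64 · 1.224490.

So E[X^2] = 78.367347.


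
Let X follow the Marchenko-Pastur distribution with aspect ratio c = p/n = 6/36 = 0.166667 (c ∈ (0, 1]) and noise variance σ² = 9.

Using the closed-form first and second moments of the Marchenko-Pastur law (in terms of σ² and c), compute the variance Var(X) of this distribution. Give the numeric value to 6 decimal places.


Recall the MP moments m_1 = E[X] = σ² and m_2 = E[X²] = σ⁴ (1 + c).
m_1 = E[X] = σ² = 9, so m_1² = 81.
m_2 = E[X²] = σ⁴ (1 + c) = 81 · (1 + 0.166667) = 81 · 1.166667 = 94.500000.
(Note m_2 − m_1² simplifies to c · σ⁴ = 0.166667 · 81.)

Var(X) = m_2 − m_1² = 94.500000 − 81 = 13.500000.


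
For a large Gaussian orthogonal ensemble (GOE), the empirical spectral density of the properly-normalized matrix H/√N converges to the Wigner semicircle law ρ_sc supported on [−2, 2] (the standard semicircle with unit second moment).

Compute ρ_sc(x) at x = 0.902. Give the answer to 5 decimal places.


ρ_sc(x) = (1/(2π)) √(4 − x²). With x = 0.902:
  4 − x² = 4 − (0.902)² = 4 − 0.813604 = 3.186396.
  √(4 − x²) = 1.785048.
  1/(2π) = 0.159155.
  ρ_sc(0.902) = 0.159155 · 1.785048 = 0.284099.

Rounded to 5 decimal places: ρ_sc(0.902) ≈ 0.28410.


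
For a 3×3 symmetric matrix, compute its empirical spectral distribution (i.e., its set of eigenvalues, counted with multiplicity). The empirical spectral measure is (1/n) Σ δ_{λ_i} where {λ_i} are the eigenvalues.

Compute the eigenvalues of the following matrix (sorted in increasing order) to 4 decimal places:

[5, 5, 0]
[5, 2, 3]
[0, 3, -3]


Since M is real symmetric, all three eigenvalues are real; they are the roots of det(λI − M) = λ³ − (tr M) λ² + s λ − det M, where s is the sum of the principal 2×2 minors.
tr M = 5 + 2 + (-3) = 4.
s = (5·2 − 5²) + (5·(-3) − 0²) + (2·(-3) − 3²) = -15 + (-15) + (-15) = -45.
det M (expand along row 1) = 5·(-15) − 5·(-15) + 0·15 = 0.
Characteristic polynomial: λ³ − 4λ² − 45λ = 0.
Substitute λ = y + (tr M)/3 = y + 1.333333 to remove the quadratic term: y³ + p·y + q = 0 with p = s − (tr M)²/3 = -50.333333 and q = −2(tr M)³/27 + (tr M)·s/3 − det M = -64.740741.
Three real roots ⇒ use the trigonometric (Viète) form: r = 2√(−p/3) = 8.192137, φ = arccos(3q/(p·r)) = arccos(0.471027) = 1.080341 rad.
y_k = r·cos(φ/3 − 2πk/3) for k = 0, 1, 2 gives y = 7.666667, -1.333333, -6.333333.
λ_k = y_k + 1.333333 gives λ = 9.0000, 0.0000, -5.0000 (check: the sum is 4.0000 = tr M).

Eigenvalues sorted in increasing order: [-5.0000, 0.0000, 9.0000].


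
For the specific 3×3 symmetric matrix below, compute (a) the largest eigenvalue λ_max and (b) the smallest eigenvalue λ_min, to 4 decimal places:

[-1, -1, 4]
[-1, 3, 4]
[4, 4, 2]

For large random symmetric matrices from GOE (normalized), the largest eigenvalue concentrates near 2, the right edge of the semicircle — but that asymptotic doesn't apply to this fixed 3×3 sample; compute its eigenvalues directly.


Since M is real symmetric, all three eigenvalues are real; they are the roots of det(λI − M) = λ³ − (tr M) λ² + s λ − det M, where s is the sum of the principal 2×2 minors.
tr M = -1 + 3 + 2 = 4.
s = ((-1)·3 − (-1)²) + ((-1)·2 − 4²) + (3·2 − 4²) = -4 + (-18) + (-10) = -32.
det M (expand along row 1) = (-1)·(-10) − (-1)·(-18) + 4·(-16) = -72.
Characteristic polynomial: λ³ − 4λ² − 32λ + 72 = 0.
Substitute λ = y + (tr M)/3 = y + 1.333333 to remove the quadratic term: y³ + p·y + q = 0 with p = s − (tr M)²/3 = -37.333333 and q = −2(tr M)³/27 + (tr M)·s/3 − det M = 24.592593.
Three real roots ⇒ use the trigonometric (Viète) form: r = 2√(−p/3) = 7.055337, φ = arccos(3q/(p·r)) = arccos(-0.280099) = 1.854693 rad.
y_k = r·cos(φ/3 − 2πk/3) for k = 0, 1, 2 gives y = 5.749429, 0.666667, -6.416096.
λ_k = y_k + 1.333333 gives λ = 7.0828, 2.0000, -5.0828 (check: the sum is 4.0000 = tr M).

Hence λ_max = 7.0828 and λ_min = -5.0828.


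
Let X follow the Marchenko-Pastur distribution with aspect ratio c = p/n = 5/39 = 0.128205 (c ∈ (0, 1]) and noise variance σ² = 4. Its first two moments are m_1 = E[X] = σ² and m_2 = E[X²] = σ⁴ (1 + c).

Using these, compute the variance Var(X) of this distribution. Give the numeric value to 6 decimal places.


m_1 = E[X] = σ² = 4, so m_1² = 16.
m_2 = E[X²] = σ⁴ (1 + c) = 16 · (1 + 0.128205) = 16 · 1.128205 = 18.051282.
(Note m_2 − m_1² simplifies to c · σ⁴ = 0.128205 · 16.)

Var(X) = m_2 − m_1² = 18.051282 − 16 = 2.051282.


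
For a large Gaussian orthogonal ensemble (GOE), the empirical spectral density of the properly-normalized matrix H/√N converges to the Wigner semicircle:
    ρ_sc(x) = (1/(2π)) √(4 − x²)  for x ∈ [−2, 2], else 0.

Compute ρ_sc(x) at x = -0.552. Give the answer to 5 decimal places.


ρ_sc(x) = (1/(2π)) √(4 − x²). With x = -0.552:
  4 − x² = 4 − (-0.552)² = 4 − 0.304704 = 3.695296.
  √(4 − x²) = 1.922315.
  1/(2π) = 0.159155.
  ρ_sc(-0.552) = 0.159155 · 1.922315 = 0.305946.

Rounded to 5 decimal places: ρ_sc(-0.552) ≈ 0.30595.


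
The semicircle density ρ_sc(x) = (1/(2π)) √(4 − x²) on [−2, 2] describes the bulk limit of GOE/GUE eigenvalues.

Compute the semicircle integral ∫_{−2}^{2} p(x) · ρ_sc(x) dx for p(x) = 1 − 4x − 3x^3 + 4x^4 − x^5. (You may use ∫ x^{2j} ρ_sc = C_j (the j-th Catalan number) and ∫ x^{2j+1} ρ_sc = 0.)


Write p(x) = Σ a_i x^i, split into monomials and integrate each against ρ_sc separately.
Using ∫ x^{2j} ρ_sc = C_j = (1/(j+1)) C(2j, j) (Catalan numbers) and ∫ x^{2j+1} ρ_sc = 0 (odd monomials vanish by symmetry):
  i = 0 (even): a_0 · C_{0} = 1 · 1 = 1
  i = 1 (odd): ∫ x^1 ρ_sc = 0 (vanishes)
  i = 3 (odd): ∫ x^3 ρ_sc = 0 (vanishes)
  i = 4 (even): a_4 · C_{2} = 4 · 2 = 8
  i = 5 (odd): ∫ x^5 ρ_sc = 0 (vanishes)

Summing the contributions: ∫_{−2}^{2} p(x) ρ_sc(x) dx = 1 + 8 = 9.


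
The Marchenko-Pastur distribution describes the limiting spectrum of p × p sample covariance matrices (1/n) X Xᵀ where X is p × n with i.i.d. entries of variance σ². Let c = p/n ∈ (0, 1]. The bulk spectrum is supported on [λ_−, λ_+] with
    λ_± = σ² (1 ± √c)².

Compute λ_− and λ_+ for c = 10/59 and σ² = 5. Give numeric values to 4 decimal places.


c = 10/59 = 0.169492; √c = 0.411693.
λ_− = σ² (1 − √c)² = 5 · (1 − 0.411693)² = 5 · (0.588307)² = 1.730523.
λ_+ = σ² (1 + √c)² = 5 · (1 + 0.411693)² = 5 · (1.411693)² = 9.964392.

Rounded to 4 decimal places: λ_− ≈ 1.7305, λ_+ ≈ 9.9644.


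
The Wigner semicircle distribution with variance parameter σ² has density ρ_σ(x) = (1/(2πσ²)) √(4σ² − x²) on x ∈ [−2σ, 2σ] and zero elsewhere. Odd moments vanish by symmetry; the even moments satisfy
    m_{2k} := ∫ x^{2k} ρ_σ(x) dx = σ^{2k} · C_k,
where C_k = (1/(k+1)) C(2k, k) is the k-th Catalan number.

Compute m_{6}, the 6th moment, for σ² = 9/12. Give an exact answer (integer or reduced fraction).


By the scaled semicircle moment identity, m_{2k} = σ^{2k} · C_k with k = 3.
C_3 = (1/(k+1)) · C(2k, k) = (1/4) · C(6, 3) = (1/4) · 20 = 5.
σ^{2k} = (σ²)^k = (9/12)^3 = 27/64.

Therefore m_{6} = σ^{6} · C_3 = (27/64) · 5 = 135/64.


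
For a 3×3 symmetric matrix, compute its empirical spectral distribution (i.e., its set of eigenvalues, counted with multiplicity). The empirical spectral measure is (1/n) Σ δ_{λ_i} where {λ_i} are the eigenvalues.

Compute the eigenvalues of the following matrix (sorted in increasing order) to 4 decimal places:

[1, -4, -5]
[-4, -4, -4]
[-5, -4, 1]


Since M is real symmetric, all three eigenvalues are real; they are the roots of det(λI − M) = λ³ − (tr M) λ² + s λ − det M, where s is the sum of the principal 2×2 minors.
tr M = 1 + (-4) + 1 = -2.
s = (1·(-4) − (-4)²) + (1·1 − (-5)²) + ((-4)·1 − (-4)²) = -20 + (-24) + (-20) = -64.
det M (expand along row 1) = 1·(-20) − (-4)·(-24) + (-5)·(-4) = -96.
Characteristic polynomial: λ³ + 2λ² − 64λ + 96 = 0.
Substitute λ = y + (tr M)/3 = y − 0.666667 to remove the quadratic term: y³ + p·y + q = 0 with p = s − (tr M)²/3 = -65.333333 and q = −2(tr M)³/27 + (tr M)·s/3 − det M = 139.259259.
Three real roots ⇒ use the trigonometric (Viète) form: r = 2√(−p/3) = 9.333333, φ = arccos(3q/(p·r)) = arccos(-0.685131) = 2.325580 rad.
y_k = r·cos(φ/3 − 2πk/3) for k = 0, 1, 2 gives y = 6.666667, 2.323521, -8.990188.
λ_k = y_k − 0.666667 gives λ = 6.0000, 1.6569, -9.6569 (check: the sum is -2.0000 = tr M).

Eigenvalues sorted in increasing order: [-9.6569, 1.6569, 6.0000].


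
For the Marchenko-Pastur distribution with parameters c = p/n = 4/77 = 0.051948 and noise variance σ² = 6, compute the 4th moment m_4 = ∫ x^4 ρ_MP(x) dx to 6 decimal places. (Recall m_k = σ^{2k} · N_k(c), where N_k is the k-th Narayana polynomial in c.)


E[X⁴] = σ⁸ (1 + 6c + 6c² + c³) (fourth MP moment). With σ² = 6 (so σ⁸ = 1296) and c = 4/77 = 0.051948: E[X⁴] = 1296 · (1 + 6·0.051948 + 6·(0.051948)² + (0.051948)³) = 1296 · 1.328020.

So E[X^4] = 1721.114049.


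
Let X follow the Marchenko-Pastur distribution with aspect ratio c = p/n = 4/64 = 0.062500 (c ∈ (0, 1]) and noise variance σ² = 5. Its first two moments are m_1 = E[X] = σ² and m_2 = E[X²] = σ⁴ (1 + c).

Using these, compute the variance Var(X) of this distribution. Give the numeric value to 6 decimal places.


m_1 = E[X] = σ² = 5, so m_1² = 25.
m_2 = E[X²] = σ⁴ (1 + c) = 25 · (1 + 0.062500) = 25 · 1.062500 = 26.562500.
(Note m_2 − m_1² simplifies to c · σ⁴ = 0.062500 · 25.)

Var(X) = m_2 − m_1² = 26.562500 − 25 = 1.562500.


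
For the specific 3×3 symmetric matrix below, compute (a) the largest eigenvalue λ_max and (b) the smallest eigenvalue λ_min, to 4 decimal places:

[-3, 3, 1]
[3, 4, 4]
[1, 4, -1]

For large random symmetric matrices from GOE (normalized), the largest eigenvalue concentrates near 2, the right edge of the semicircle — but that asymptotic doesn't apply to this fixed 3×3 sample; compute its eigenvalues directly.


Since M is real symmetric, all three eigenvalues are real; they are the roots of det(λI − M) = λ³ − (tr M) λ² + s λ − det M, where s is the sum of the principal 2×2 minors.
tr M = -3 + 4 + (-1) = 0.
s = ((-3)·4 − 3²) + ((-3)·(-1) − 1²) + (4·(-1) − 4²) = -21 + 2 + (-20) = -39.
det M (expand along row 1) = (-3)·(-20) − 3·(-7) + 1·8 = 89.
Characteristic polynomial: λ³ − 39λ − 89 = 0.
Substitute λ = y + (tr M)/3 = y + 0.000000 to remove the quadratic term: y³ + p·y + q = 0 with p = s − (tr M)²/3 = -39.000000 and q = −2(tr M)³/27 + (tr M)·s/3 − det M = -89.000000.
Three real roots ⇒ use the trigonometric (Viète) form: r = 2√(−p/3) = 7.211103, φ = arccos(3q/(p·r)) = arccos(0.949391) = 0.319506 rad.
y_k = r·cos(φ/3 − 2πk/3) for k = 0, 1, 2 gives y = 7.170245, -2.921274, -4.248970.
λ_k = y_k + 0.000000 gives λ = 7.1702, -2.9213, -4.2490 (check: the sum is 0.0000 = tr M).

Hence λ_max = 7.1702 and λ_min = -4.2490.


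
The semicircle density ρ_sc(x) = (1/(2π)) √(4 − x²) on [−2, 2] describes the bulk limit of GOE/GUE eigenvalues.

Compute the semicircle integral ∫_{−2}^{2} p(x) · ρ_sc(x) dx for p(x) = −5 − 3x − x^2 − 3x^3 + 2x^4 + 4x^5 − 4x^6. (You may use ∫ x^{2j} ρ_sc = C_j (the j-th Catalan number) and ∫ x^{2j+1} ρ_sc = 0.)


Write p(x) = Σ a_i x^i, split into monomials and integrate each against ρ_sc separately.
Using ∫ x^{2j} ρ_sc = C_j = (1/(j+1)) C(2j, j) (Catalan numbers) and ∫ x^{2j+1} ρ_sc = 0 (odd monomials vanish by symmetry):
  i = 0 (even): a_0 · C_{0} = -5 · 1 = -5
  i = 1 (odd): ∫ x^1 ρ_sc = 0 (vanishes)
  i = 2 (even): a_2 · C_{1} = -1 · 1 = -1
  i = 3 (odd): ∫ x^3 ρ_sc = 0 (vanishes)
  i = 4 (even): a_4 · C_{2} = 2 · 2 = 4
  i = 5 (odd): ∫ x^5 ρ_sc = 0 (vanishes)
  i = 6 (even): a_6 · C_{3} = -4 · 5 = -20

Summing the contributions: ∫_{−2}^{2} p(x) ρ_sc(x) dx = (-5) + (-1) + 4 + (-20) = -22.


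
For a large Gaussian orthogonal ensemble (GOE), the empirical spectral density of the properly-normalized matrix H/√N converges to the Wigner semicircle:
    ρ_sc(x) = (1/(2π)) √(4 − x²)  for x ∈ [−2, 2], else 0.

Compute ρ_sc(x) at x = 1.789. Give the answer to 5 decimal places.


ρ_sc(x) = (1/(2π)) √(4 − x²). With x = 1.789:
  4 − x² = 4 − (1.789)² = 4 − 3.200521 = 0.799479.
  √(4 − x²) = 0.894136.
  1/(2π) = 0.159155.
  ρ_sc(1.789) = 0.159155 · 0.894136 = 0.142306.

Rounded to 5 decimal places: ρ_sc(1.789) ≈ 0.14231.


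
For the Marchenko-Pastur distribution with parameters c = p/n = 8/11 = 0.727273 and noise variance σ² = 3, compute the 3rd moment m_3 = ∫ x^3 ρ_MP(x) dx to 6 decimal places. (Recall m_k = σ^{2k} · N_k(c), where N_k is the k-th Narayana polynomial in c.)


E[X³] = σ⁶ (1 + 3c + c²) (third MP moment). With σ² = 3 (so σ⁶ = 27) and c = 8/11 = 0.727273: E[X³] = 27 · (1 + 3·0.727273 + (0.727273)²) = 27 · 3.710744.

So E[X^3] = 100.190083.


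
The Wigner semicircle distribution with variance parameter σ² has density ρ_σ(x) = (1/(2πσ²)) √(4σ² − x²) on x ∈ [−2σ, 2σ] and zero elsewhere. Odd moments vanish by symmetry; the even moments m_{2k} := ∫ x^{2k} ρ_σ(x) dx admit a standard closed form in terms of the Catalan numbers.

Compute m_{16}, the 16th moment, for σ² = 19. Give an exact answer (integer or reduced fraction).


By the scaled semicircle moment identity, m_{2k} = σ^{2k} · C_k with k = 8.
C_8 = (1/(k+1)) · C(2k, k) = (1/9) · C(16, 8) = (1/9) · 12870 = 1430.
σ^{2k} = (σ²)^k = (19)^8 = 16983563041.

Therefore m_{16} = σ^{16} · C_8 = 16983563041 · 1430 = 24286495148630.


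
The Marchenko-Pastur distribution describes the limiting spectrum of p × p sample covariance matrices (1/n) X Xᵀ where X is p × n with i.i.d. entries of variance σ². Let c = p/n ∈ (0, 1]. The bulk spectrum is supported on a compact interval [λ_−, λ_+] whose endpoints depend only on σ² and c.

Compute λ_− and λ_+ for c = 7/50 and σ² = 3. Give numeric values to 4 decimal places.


c = 7/50 = 0.140000; √c = 0.374166.
λ_− = σ² (1 − √c)² = 3 · (1 − 0.374166)² = 3 · (0.625834)² = 1.175006.
λ_+ = σ² (1 + √c)² = 3 · (1 + 0.374166)² = 3 · (1.374166)² = 5.664994.

Rounded to 4 decimal places: λ_− ≈ 1.1750, λ_+ ≈ 5.6650.


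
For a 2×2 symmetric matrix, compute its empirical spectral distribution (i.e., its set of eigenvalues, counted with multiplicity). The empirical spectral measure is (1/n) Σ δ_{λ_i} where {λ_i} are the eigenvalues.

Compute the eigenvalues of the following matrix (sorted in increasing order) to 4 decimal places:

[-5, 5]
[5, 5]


Since M is real symmetric, both eigenvalues are real; they are the roots of det(λI − M) = λ² − (tr M) λ + det M.
tr M = -5 + 5 = 0.
det M = (-5)·5 − 5² = -25 − 25 = -50.
Characteristic polynomial: λ² − 50 = 0.
Discriminant Δ = (tr M)² − 4·det M = 0 − (-200) = 200; √Δ = 14.142136.
λ = (tr M ± √Δ)/2 = (0 ± 14.142136)/2, giving (tr M − √Δ)/2 = -7.0711 and (tr M + √Δ)/2 = 7.0711.

Eigenvalues sorted in increasing order: [-7.0711, 7.0711].


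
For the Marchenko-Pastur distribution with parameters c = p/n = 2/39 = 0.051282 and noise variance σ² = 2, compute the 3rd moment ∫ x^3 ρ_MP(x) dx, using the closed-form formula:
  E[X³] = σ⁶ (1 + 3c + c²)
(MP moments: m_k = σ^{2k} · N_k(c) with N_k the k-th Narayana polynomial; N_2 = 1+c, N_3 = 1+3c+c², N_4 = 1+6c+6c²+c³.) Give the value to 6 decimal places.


E[X³] = σ⁶ (1 + 3c + c²) (third MP moment). With σ² = 2 (so σ⁶ = 8) and c = 2/39 = 0.051282: E[X³] = 8 · (1 + 3·0.051282 + (0.051282)²) = 8 · 1.156476.

So E[X^3] = 9.251808.


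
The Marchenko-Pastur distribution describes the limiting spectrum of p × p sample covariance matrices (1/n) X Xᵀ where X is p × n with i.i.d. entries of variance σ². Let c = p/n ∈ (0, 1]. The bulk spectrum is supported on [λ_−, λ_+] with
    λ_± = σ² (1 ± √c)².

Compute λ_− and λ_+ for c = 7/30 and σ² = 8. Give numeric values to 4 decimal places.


c = 7/30 = 0.233333; √c = 0.483046.
λ_− = σ² (1 − √c)² = 8 · (1 − 0.483046)² = 8 · (0.516954)² = 2.137932.
λ_+ = σ² (1 + √c)² = 8 · (1 + 0.483046)² = 8 · (1.483046)² = 17.595401.

Rounded to 4 decimal places: λ_− ≈ 2.1379, λ_+ ≈ 17.5954.


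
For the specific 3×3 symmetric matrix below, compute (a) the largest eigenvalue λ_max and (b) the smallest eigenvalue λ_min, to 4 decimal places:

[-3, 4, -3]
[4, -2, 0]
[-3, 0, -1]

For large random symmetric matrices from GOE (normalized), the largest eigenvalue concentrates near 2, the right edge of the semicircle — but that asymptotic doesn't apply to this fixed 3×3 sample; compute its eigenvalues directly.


Since M is real symmetric, all three eigenvalues are real; they are the roots of det(λI − M) = λ³ − (tr M) λ² + s λ − det M, where s is the sum of the principal 2×2 minors.
tr M = -3 + (-2) + (-1) = -6.
s = ((-3)·(-2) − 4²) + ((-3)·(-1) − (-3)²) + ((-2)·(-1) − 0²) = -10 + (-6) + 2 = -14.
det M (expand along row 1) = (-3)·2 − 4·(-4) + (-3)·(-6) = 28.
Characteristic polynomial: λ³ + 6λ² − 14λ − 28 = 0.
Substitute λ = y + (tr M)/3 = y − 2.000000 to remove the quadratic term: y³ + p·y + q = 0 with p = s − (tr M)²/3 = -26.000000 and q = −2(tr M)³/27 + (tr M)·s/3 − det M = 16.000000.
Three real roots ⇒ use the trigonometric (Viète) form: r = 2√(−p/3) = 5.887841, φ = arccos(3q/(p·r)) = arccos(-0.313554) = 1.889729 rad.
y_k = r·cos(φ/3 − 2πk/3) for k = 0, 1, 2 gives y = 4.757850, 0.624764, -5.382614.
λ_k = y_k − 2.000000 gives λ = 2.7578, -1.3752, -7.3826 (check: the sum is -6.0000 = tr M).

Hence λ_max = 2.7578 and λ_min = -7.3826.


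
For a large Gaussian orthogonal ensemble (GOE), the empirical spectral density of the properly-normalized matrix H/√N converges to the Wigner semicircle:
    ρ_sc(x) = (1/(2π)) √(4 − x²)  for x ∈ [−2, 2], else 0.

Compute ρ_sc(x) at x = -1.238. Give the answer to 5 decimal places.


ρ_sc(x) = (1/(2π)) √(4 − x²). With x = -1.238:
  4 − x² = 4 − (-1.238)² = 4 − 1.532644 = 2.467356.
  √(4 − x²) = 1.570782.
  1/(2π) = 0.159155.
  ρ_sc(-1.238) = 0.159155 · 1.570782 = 0.249998.

Rounded to 5 decimal places: ρ_sc(-1.238) ≈ 0.25000.


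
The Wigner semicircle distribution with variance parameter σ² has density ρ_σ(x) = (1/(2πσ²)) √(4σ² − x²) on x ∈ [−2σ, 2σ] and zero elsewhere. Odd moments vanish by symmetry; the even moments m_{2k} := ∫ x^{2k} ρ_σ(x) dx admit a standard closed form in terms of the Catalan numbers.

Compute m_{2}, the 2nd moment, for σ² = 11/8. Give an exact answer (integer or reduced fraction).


By the scaled semicircle moment identity, m_{2k} = σ^{2k} · C_k with k = 1.
C_1 = (1/(k+1)) · C(2k, k) = (1/2) · C(2, 1) = (1/2) · 2 = 1.
σ^{2k} = (σ²)^k = (11/8)^1 = 11/8.

Therefore m_{2} = σ^{2} · C_1 = (11/8) · 1 = 11/8.


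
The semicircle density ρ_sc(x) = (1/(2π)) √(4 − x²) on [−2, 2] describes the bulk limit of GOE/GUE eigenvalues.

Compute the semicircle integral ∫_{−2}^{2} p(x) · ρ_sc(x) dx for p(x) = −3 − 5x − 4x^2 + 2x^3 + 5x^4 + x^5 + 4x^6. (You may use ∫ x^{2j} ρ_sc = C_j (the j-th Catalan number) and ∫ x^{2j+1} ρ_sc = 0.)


Write p(x) = Σ a_i x^i, split into monomials and integrate each against ρ_sc separately.
Using ∫ x^{2j} ρ_sc = C_j = (1/(j+1)) C(2j, j) (Catalan numbers) and ∫ x^{2j+1} ρ_sc = 0 (odd monomials vanish by symmetry):
  i = 0 (even): a_0 · C_{0} = -3 · 1 = -3
  i = 1 (odd): ∫ x^1 ρ_sc = 0 (vanishes)
  i = 2 (even): a_2 · C_{1} = -4 · 1 = -4
  i = 3 (odd): ∫ x^3 ρ_sc = 0 (vanishes)
  i = 4 (even): a_4 · C_{2} = 5 · 2 = 10
  i = 5 (odd): ∫ x^5 ρ_sc = 0 (vanishes)
  i = 6 (even): a_6 · C_{3} = 4 · 5 = 20

Summing the contributions: ∫_{−2}^{2} p(x) ρ_sc(x) dx = (-3) + (-4) + 10 + 20 = 23.


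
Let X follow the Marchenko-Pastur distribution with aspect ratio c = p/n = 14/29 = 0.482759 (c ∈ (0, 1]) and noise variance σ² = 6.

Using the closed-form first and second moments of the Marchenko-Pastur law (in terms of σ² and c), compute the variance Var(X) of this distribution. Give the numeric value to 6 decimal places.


Recall the MP moments m_1 = E[X] = σ² and m_2 = E[X²] = σ⁴ (1 + c).
m_1 = E[X] = σ² = 6, so m_1² = 36.
m_2 = E[X²] = σ⁴ (1 + c) = 36 · (1 + 0.482759) = 36 · 1.482759 = 53.379310.
(Note m_2 − m_1² simplifies to c · σ⁴ = 0.482759 · 36.)

Var(X) = m_2 − m_1² = 53.379310 − 36 = 17.379310.


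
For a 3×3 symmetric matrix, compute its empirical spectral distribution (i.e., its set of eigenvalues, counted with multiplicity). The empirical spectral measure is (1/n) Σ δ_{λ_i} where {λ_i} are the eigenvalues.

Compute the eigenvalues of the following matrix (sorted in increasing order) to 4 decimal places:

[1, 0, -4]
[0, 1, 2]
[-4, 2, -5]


Since M is real symmetric, all three eigenvalues are real; they are the roots of det(λI − M) = λ³ − (tr M) λ² + s λ − det M, where s is the sum of the principal 2×2 minors.
tr M = 1 + 1 + (-5) = -3.
s = (1·1 − 0²) + (1·(-5) − (-4)²) + (1·(-5) − 2²) = 1 + (-21) + (-9) = -29.
det M (expand along row 1) = 1·(-9) − 0·8 + (-4)·4 = -25.
Characteristic polynomial: λ³ + 3λ² − 29λ + 25 = 0.
Substitute λ = y + (tr M)/3 = y − 1.000000 to remove the quadratic term: y³ + p·y + q = 0 with p = s − (tr M)²/3 = -32.000000 and q = −2(tr M)³/27 + (tr M)·s/3 − det M = 56.000000.
Three real roots ⇒ use the trigonometric (Viète) form: r = 2√(−p/3) = 6.531973, φ = arccos(3q/(p·r)) = arccos(-0.803739) = 2.504349 rad.
y_k = r·cos(φ/3 − 2πk/3) for k = 0, 1, 2 gives y = 4.385165, 2.000000, -6.385165.
λ_k = y_k − 1.000000 gives λ = 3.3852, 1.0000, -7.3852 (check: the sum is -3.0000 = tr M).

Eigenvalues sorted in increasing order: [-7.3852, 1.0000, 3.3852].


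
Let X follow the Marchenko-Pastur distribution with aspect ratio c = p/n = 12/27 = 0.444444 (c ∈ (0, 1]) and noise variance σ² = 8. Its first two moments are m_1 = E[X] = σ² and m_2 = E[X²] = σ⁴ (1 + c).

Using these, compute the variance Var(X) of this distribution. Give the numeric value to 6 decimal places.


m_1 = E[X] = σ² = 8, so m_1² = 64.
m_2 = E[X²] = σ⁴ (1 + c) = 64 · (1 + 0.444444) = 64 · 1.444444 = 92.444444.
(Note m_2 − m_1² simplifies to c · σ⁴ = 0.444444 · 64.)

Var(X) = m_2 − m_1² = 92.444444 − 64 = 28.444444.


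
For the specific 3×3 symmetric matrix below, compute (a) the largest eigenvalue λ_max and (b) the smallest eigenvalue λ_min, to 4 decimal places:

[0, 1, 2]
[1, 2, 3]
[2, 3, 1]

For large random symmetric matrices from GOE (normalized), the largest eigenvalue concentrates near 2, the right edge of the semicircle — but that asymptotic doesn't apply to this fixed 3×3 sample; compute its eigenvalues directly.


Since M is real symmetric, all three eigenvalues are real; they are the roots of det(λI − M) = λ³ − (tr M) λ² + s λ − det M, where s is the sum of the principal 2×2 minors.
tr M = 0 + 2 + 1 = 3.
s = (0·2 − 1²) + (0·1 − 2²) + (2·1 − 3²) = -1 + (-4) + (-7) = -12.
det M (expand along row 1) = 0·(-7) − 1·(-5) + 2·(-1) = 3.
Characteristic polynomial: λ³ − 3λ² − 12λ − 3 = 0.
Substitute λ = y + (tr M)/3 = y + 1.000000 to remove the quadratic term: y³ + p·y + q = 0 with p = s − (tr M)²/3 = -15.000000 and q = −2(tr M)³/27 + (tr M)·s/3 − det M = -17.000000.
Three real roots ⇒ use the trigonometric (Viète) form: r = 2√(−p/3) = 4.472136, φ = arccos(3q/(p·r)) = arccos(0.760263) = 0.707078 rad.
y_k = r·cos(φ/3 − 2πk/3) for k = 0, 1, 2 gives y = 4.348494, -1.269841, -3.078653.
λ_k = y_k + 1.000000 gives λ = 5.3485, -0.2698, -2.0787 (check: the sum is 3.0000 = tr M).

Hence λ_max = 5.3485 and λ_min = -2.0787.


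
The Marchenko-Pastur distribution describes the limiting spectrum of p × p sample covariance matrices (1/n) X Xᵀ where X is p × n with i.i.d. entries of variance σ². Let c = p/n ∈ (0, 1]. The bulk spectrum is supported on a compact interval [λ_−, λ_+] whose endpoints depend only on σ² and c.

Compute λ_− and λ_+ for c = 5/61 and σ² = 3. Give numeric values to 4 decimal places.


c = 5/61 = 0.081967; √c = 0.286299.
λ_− = σ² (1 − √c)² = 3 · (1 − 0.286299)² = 3 · (0.713701)² = 1.528107.
λ_+ = σ² (1 + √c)² = 3 · (1 + 0.286299)² = 3 · (1.286299)² = 4.963697.

Rounded to 4 decimal places: λ_− ≈ 1.5281, λ_+ ≈ 4.9637.


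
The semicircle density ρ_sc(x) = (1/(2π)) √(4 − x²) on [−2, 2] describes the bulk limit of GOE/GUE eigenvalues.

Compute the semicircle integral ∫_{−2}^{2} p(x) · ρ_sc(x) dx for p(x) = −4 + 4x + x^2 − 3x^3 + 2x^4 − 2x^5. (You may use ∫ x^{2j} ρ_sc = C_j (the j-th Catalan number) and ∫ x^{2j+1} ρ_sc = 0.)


Write p(x) = Σ a_i x^i, split into monomials and integrate each against ρ_sc separately.
Using ∫ x^{2j} ρ_sc = C_j = (1/(j+1)) C(2j, j) (Catalan numbers) and ∫ x^{2j+1} ρ_sc = 0 (odd monomials vanish by symmetry):
  i = 0 (even): a_0 · C_{0} = -4 · 1 = -4
  i = 1 (odd): ∫ x^1 ρ_sc = 0 (vanishes)
  i = 2 (even): a_2 · C_{1} = 1 · 1 = 1
  i = 3 (odd): ∫ x^3 ρ_sc = 0 (vanishes)
  i = 4 (even): a_4 · C_{2} = 2 · 2 = 4
  i = 5 (odd): ∫ x^5 ρ_sc = 0 (vanishes)

Summing the contributions: ∫_{−2}^{2} p(x) ρ_sc(x) dx = (-4) + 1 + 4 = 1.
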